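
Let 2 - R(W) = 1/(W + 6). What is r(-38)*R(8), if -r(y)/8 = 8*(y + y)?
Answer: 65664/7 ≈ 9380.6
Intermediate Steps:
R(W) = 2 - 1/(6 + W) (R(W) = 2 - 1/(W + 6) = 2 - 1/(6 + W))
r(y) = -128*y (r(y) = -64*(y + y) = -64*2*y = -128*y)
r(-38)*R(8) = (-128*(-38))*((11 + 2*8)/(6 + 8)) = 4864*((11 + 16)/14) = 4864*((1/14)*27) = 4864*(27/14) = 65664/7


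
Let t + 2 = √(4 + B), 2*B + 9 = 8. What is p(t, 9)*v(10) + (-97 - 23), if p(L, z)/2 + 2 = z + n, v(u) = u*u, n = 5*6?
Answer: 7280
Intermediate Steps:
B = -½ (B = -9/2 + (½)*8 = -9/2 + 4 = -½ ≈ -0.50000)
t = -2 + √14/2 (t = -2 + √(4 - ½) = -2 + √(7/2) = -2 + √14/2 ≈ -0.12917)
n = 30
v(u) = u²
p(L, z) = 56 + 2*z (p(L, z) = -4 + 2*(z + 30) = -4 + 2*(30 + z) = -4 + (60 + 2*z) = 56 + 2*z)
p(t, 9)*v(10) + (-97 - 23) = (56 + 2*9)*10² + (-97 - 23) = (56 + 18)*100 - 120 = 74*100 - 120 = 7400 - 120 = 7280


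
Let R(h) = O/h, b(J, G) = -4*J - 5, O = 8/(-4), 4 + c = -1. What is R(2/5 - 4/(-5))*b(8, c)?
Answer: 185/3 ≈ 61.667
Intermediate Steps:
c = -5 (c = -4 - 1 = -5)
O = -2 (O = 8*(-¼) = -2)
b(J, G) = -5 - 4*J
R(h) = -2/h
R(2/5 - 4/(-5))*b(8, c) = (-2/(2/5 - 4/(-5)))*(-5 - 4*8) = (-2/(2*(⅕) - 4*(-⅕)))*(-5 - 32) = -2/(⅖ + ⅘)*(-37) = -2/6/5*(-37) = -2*⅚*(-37) = -5/3*(-37) = 185/3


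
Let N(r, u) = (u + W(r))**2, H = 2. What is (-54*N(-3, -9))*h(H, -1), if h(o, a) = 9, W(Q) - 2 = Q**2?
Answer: -1944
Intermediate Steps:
W(Q) = 2 + Q**2
N(r, u) = (2 + u + r**2)**2 (N(r, u) = (u + (2 + r**2))**2 = (2 + u + r**2)**2)
(-54*N(-3, -9))*h(H, -1) = -54*(2 - 9 + (-3)**2)**2*9 = -54*(2 - 9 + 9)**2*9 = -54*2**2*9 = -54*4*9 = -216*9 = -1944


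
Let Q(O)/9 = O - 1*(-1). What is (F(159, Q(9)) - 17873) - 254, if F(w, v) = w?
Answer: -17968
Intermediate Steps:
Q(O) = 9 + 9*O (Q(O) = 9*(O - 1*(-1)) = 9*(O + 1) = 9*(1 + O) = 9 + 9*O)
(F(159, Q(9)) - 17873) - 254 = (159 - 17873) - 254 = -17714 - 254 = -17968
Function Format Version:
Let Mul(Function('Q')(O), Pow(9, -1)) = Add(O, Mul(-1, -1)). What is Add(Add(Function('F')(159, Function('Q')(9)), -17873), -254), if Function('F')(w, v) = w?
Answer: -17968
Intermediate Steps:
Function('Q')(O) = Add(9, Mul(9, O)) (Function('Q')(O) = Mul(9, Add(O, Mul(-1, -1))) = Mul(9, Add(O, 1)) = Mul(9, Add(1, O)) = Add(9, Mul(9, O)))
Add(Add(Function('F')(159, Function('Q')(9)), -17873), -254) = Add(Add(159, -17873), -254) = Add(-17714, -254) = -17968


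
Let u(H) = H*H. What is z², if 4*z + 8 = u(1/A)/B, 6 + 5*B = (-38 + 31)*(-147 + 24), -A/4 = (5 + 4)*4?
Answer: 804678008721409/201169516363776 ≈ 4.0000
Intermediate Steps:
A = -144 (A = -4*(5 + 4)*4 = -36*4 = -4*36 = -144)
u(H) = H²
B = 171 (B = -6/5 + ((-38 + 31)*(-147 + 24))/5 = -6/5 + (-7*(-123))/5 = -6/5 + (⅕)*861 = -6/5 + 861/5 = 171)
z = -28366847/14183424 (z = -2 + ((1/(-144))²/171)/4 = -2 + ((-1/144)²*(1/171))/4 = -2 + ((1/20736)*(1/171))/4 = -2 + (¼)*(1/3545856) = -2 + 1/14183424 = -28366847/14183424 ≈ -2.0000)
z² = (-28366847/14183424)² = 804678008721409/201169516363776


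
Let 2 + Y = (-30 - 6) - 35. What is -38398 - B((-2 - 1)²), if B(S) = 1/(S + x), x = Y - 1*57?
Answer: -4646157/121 ≈ -38398.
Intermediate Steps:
Y = -73 (Y = -2 + ((-30 - 6) - 35) = -2 + (-36 - 35) = -2 - 71 = -73)
x = -130 (x = -73 - 1*57 = -73 - 57 = -130)
B(S) = 1/(-130 + S) (B(S) = 1/(S - 130) = 1/(-130 + S))
-38398 - B((-2 - 1)²) = -38398 - 1/(-130 + (-2 - 1)²) = -38398 - 1/(-130 + (-3)²) = -38398 - 1/(-130 + 9) = -38398 - 1/(-121) = -38398 - 1*(-1/121) = -38398 + 1/121 = -4646157/121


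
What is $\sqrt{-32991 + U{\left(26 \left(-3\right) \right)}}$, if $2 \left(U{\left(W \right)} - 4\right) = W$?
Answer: $7 i \sqrt{674} \approx 181.73 i$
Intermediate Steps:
$U{\left(W \right)} = 4 + \frac{W}{2}$
$\sqrt{-32991 + U{\left(26 \left(-3\right) \right)}} = \sqrt{-32991 + \left(4 + \frac{26 \left(-3\right)}{2}\right)} = \sqrt{-32991 + \left(4 + \frac{1}{2} \left(-78\right)\right)} = \sqrt{-32991 + \left(4 - 39\right)} = \sqrt{-32991 - 35} = \sqrt{-33026} = 7 i \sqrt{674}$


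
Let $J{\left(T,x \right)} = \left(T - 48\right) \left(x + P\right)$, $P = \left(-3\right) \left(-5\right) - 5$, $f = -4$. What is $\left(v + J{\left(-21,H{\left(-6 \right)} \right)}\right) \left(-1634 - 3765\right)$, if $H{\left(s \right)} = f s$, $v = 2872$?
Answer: $-2839874$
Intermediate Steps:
$H{\left(s \right)} = - 4 s$
$P = 10$ ($P = 15 - 5 = 10$)
$J{\left(T,x \right)} = \left(-48 + T\right) \left(10 + x\right)$ ($J{\left(T,x \right)} = \left(T - 48\right) \left(x + 10\right) = \left(-48 + T\right) \left(10 + x\right)$)
$\left(v + J{\left(-21,H{\left(-6 \right)} \right)}\right) \left(-1634 - 3765\right) = \left(2872 - \left(690 + 69 \left(-4\right) \left(-6\right)\right)\right) \left(-1634 - 3765\right) = \left(2872 - 2346\right) \left(-5399\right) = 526 \left(-5399\right) = -2839874$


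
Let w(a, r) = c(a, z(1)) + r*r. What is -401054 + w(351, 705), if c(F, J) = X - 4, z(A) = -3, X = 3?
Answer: 95970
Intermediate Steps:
c(F, J) = -1 (c(F, J) = 3 - 4 = -1)
w(a, r) = -1 + r**2 (w(a, r) = -1 + r*r = -1 + r**2)
-401054 + w(351, 705) = -401054 + (-1 + 705**2) = -401054 + (-1 + 497025) = -401054 + 497024 = 95970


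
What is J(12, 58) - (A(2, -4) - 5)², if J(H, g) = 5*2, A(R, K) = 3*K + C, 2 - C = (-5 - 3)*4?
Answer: -279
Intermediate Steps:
C = 34 (C = 2 - (-5 - 3)*4 = 2 - (-8)*4 = 2 - 1*(-32) = 2 + 32 = 34)
A(R, K) = 34 + 3*K (A(R, K) = 3*K + 34 = 34 + 3*K)
J(H, g) = 10
J(12, 58) - (A(2, -4) - 5)² = 10 - ((34 + 3*(-4)) - 5)² = 10 - ((34 - 12) - 5)² = 10 - (22 - 5)² = 10 - 1*17² = 10 - 1*289 = 10 - 289 = -279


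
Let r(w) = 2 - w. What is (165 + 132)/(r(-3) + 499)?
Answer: 33/56 ≈ 0.58929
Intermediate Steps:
(165 + 132)/(r(-3) + 499) = (165 + 132)/((2 - 1*(-3)) + 499) = 297/((2 + 3) + 499) = 297/(5 + 499) = 297/504 = 297*(1/504) = 33/56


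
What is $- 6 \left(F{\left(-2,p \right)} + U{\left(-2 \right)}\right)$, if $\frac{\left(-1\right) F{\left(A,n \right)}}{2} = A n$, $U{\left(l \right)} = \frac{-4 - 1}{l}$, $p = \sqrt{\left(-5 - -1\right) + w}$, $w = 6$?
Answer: $-15 - 24 \sqrt{2} \approx -48.941$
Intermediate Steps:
$p = \sqrt{2}$ ($p = \sqrt{\left(-5 - -1\right) + 6} = \sqrt{\left(-5 + 1\right) + 6} = \sqrt{-4 + 6} = \sqrt{2} \approx 1.4142$)
$U{\left(l \right)} = - \frac{5}{l}$ ($U{\left(l \right)} = \frac{-4 - 1}{l} = - \frac{5}{l}$)
$F{\left(A,n \right)} = - 2 A n$
$- 6 \left(F{\left(-2,p \right)} + U{\left(-2 \right)}\right) = - 6 \left(\left(-2\right) \left(-2\right) \sqrt{2} - \frac{5}{-2}\right) = - 6 \left(4 \sqrt{2} - - \frac{5}{2}\right) = - 6 \left(4 \sqrt{2} + \frac{5}{2}\right) = - 6 \left(\frac{5}{2} + 4 \sqrt{2}\right) = -15 - 24 \sqrt{2}$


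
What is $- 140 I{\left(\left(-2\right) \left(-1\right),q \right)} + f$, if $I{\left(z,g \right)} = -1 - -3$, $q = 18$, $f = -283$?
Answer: $-563$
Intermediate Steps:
$I{\left(z,g \right)} = 2$ ($I{\left(z,g \right)} = -1 + 3 = 2$)
$- 140 I{\left(\left(-2\right) \left(-1\right),q \right)} + f = \left(-140\right) 2 - 283 = -280 - 283 = -563$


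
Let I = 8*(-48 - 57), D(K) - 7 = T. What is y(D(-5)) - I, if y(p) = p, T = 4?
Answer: 851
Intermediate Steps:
D(K) = 11 (D(K) = 7 + 4 = 11)
I = -840 (I = 8*(-105) = -840)
y(D(-5)) - I = 11 - 1*(-840) = 11 + 840 = 851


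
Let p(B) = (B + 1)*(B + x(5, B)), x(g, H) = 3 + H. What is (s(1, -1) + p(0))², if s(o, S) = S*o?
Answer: 4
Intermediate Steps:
p(B) = (1 + B)*(3 + 2*B) (p(B) = (B + 1)*(B + (3 + B)) = (1 + B)*(3 + 2*B))
(s(1, -1) + p(0))² = (-1*1 + (3 + 2*0² + 5*0))² = (-1 + (3 + 2*0 + 0))² = (-1 + (3 + 0 + 0))² = (-1 + 3)² = 2² = 4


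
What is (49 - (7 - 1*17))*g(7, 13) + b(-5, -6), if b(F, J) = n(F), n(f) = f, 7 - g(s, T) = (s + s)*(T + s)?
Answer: -16112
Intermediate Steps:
g(s, T) = 7 - 2*s*(T + s) (g(s, T) = 7 - (s + s)*(T + s) = 7 - 2*s*(T + s))
b(F, J) = F
(49 - (7 - 1*17))*g(7, 13) + b(-5, -6) = (49 - (7 - 1*17))*(7 - 2*7² - 2*13*7) - 5 = (49 - (7 - 17))*(7 - 2*49 - 182) - 5 = (49 - 1*(-10))*(7 - 98 - 182) - 5 = (49 + 10)*(-273) - 5 = 59*(-273) - 5 = -16107 - 5 = -16112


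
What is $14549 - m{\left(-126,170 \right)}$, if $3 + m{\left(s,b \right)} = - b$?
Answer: $14722$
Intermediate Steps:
$m{\left(s,b \right)} = -3 - b$
$14549 - m{\left(-126,170 \right)} = 14549 - \left(-3 - 170\right) = 14549 - -173 = 14549 + 173 = 14722$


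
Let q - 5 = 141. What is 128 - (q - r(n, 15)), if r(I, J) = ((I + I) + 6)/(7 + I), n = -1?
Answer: -52/3 ≈ -17.333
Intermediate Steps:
q = 146 (q = 5 + 141 = 146)
r(I, J) = (6 + 2*I)/(7 + I) (r(I, J) = (2*I + 6)/(7 + I) = (6 + 2*I)/(7 + I))
128 - (q - r(n, 15)) = 128 - (146 - 2*(3 - 1)/(7 - 1)) = 128 - (146 - 2*2/6) = 128 - (146 - 1*⅔) = 128 - (146 - ⅔) = 128 - 1*436/3 = 128 - 436/3 = -52/3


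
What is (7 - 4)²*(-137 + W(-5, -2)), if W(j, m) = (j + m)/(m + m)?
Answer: -4869/4 ≈ -1217.3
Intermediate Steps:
W(j, m) = (j + m)/(2*m) (W(j, m) = (j + m)/((2*m)) = (j + m)*(1/(2*m)) = (j + m)/(2*m))
(7 - 4)²*(-137 + W(-5, -2)) = (7 - 4)²*(-137 + (½)*(-5 - 2)/(-2)) = 3²*(-137 + (½)*(-½)*(-7)) = 9*(-137 + 7/4) = 9*(-541/4) = -4869/4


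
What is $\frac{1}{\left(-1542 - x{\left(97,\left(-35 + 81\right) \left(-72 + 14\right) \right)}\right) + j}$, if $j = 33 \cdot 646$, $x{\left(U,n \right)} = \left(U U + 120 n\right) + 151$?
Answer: $\frac{1}{330376} \approx 3.0269 \cdot 10^{-6}$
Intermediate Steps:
$x{\left(U,n \right)} = 151 + U^{2} + 120 n$ ($x{\left(U,n \right)} = \left(U^{2} + 120 n\right) + 151 = 151 + U^{2} + 120 n$)
$j = 21318$
$\frac{1}{\left(-1542 - x{\left(97,\left(-35 + 81\right) \left(-72 + 14\right) \right)}\right) + j} = \frac{1}{\left(-1542 - \left(151 + 97^{2} + 120 \left(-35 + 81\right) \left(-72 + 14\right)\right)\right) + 21318} = \frac{1}{\left(-1542 - \left(151 + 9409 + 120 \cdot 46 \left(-58\right)\right)\right) + 21318} = \frac{1}{\left(-1542 - \left(151 + 9409 + 120 \left(-2668\right)\right)\right) + 21318} = \frac{1}{\left(-1542 - \left(151 + 9409 - 320160\right)\right) + 21318} = \frac{1}{\left(-1542 - -310600\right) + 21318} = \frac{1}{\left(-1542 + 310600\right) + 21318} = \frac{1}{309058 + 21318} = \frac{1}{330376}$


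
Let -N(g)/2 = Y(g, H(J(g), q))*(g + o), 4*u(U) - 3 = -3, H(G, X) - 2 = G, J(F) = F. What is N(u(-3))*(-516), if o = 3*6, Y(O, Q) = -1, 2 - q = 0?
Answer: -18576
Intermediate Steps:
q = 2 (q = 2 - 1*0 = 2 + 0 = 2)
H(G, X) = 2 + G
u(U) = 0 (u(U) = ¾ + (¼)*(-3) = ¾ - ¾ = 0)
o = 18
N(g) = 36 + 2*g (N(g) = -(-2)*(g + 18) = -(-2)*(18 + g) = -2*(-18 - g) = 36 + 2*g)
N(u(-3))*(-516) = (36 + 2*0)*(-516) = (36 + 0)*(-516) = 36*(-516) = -18576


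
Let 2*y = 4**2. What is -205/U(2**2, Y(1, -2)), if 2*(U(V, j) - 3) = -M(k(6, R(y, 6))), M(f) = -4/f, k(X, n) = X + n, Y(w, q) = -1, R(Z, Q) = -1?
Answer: -1025/17 ≈ -60.294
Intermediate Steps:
y = 8 (y = (1/2)*4**2 = (1/2)*16 = 8)
U(V, j) = 17/5 (U(V, j) = 3 + (-(-4)/(6 - 1))/2 = 3 + (-(-4)/5)/2 = 3 + (-1*(-4/5))/2 = 3 + (1/2)*(4/5) = 3 + 2/5 = 17/5)
-205/U(2**2, Y(1, -2)) = -205/17/5 = -205*5/17 = -1025/17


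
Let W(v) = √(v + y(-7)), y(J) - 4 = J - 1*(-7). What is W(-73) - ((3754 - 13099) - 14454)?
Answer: 23799 + I*√69 ≈ 23799.0 + 8.3066*I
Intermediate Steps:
y(J) = 11 + J (y(J) = 4 + (J - 1*(-7)) = 4 + (J + 7) = 4 + (7 + J) = 11 + J)
W(v) = √(4 + v) (W(v) = √(v + (11 - 7)) = √(v + 4) = √(4 + v))
W(-73) - ((3754 - 13099) - 14454) = √(4 - 73) - ((3754 - 13099) - 14454) = √(-69) - (-9345 - 14454) = I*√69 - 1*(-23799) = I*√69 + 23799 = 23799 + I*√69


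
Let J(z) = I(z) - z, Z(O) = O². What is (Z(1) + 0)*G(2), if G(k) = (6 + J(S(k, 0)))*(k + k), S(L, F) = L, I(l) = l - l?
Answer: 16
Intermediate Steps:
I(l) = 0
J(z) = -z (J(z) = 0 - z = -z)
G(k) = 2*k*(6 - k) (G(k) = (6 - k)*(k + k) = (6 - k)*(2*k) = 2*k*(6 - k))
(Z(1) + 0)*G(2) = (1² + 0)*(2*2*(6 - 1*2)) = (1 + 0)*(2*2*(6 - 2)) = 1*(2*2*4) = 1*16 = 16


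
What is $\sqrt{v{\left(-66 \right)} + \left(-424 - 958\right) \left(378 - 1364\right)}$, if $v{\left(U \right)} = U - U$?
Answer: $2 \sqrt{340663} \approx 1167.3$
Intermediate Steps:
$v{\left(U \right)} = 0$
$\sqrt{v{\left(-66 \right)} + \left(-424 - 958\right) \left(378 - 1364\right)} = \sqrt{0 + \left(-424 - 958\right) \left(378 - 1364\right)} = \sqrt{0 - -1362652} = \sqrt{0 + 1362652} = \sqrt{1362652} = 2 \sqrt{340663}$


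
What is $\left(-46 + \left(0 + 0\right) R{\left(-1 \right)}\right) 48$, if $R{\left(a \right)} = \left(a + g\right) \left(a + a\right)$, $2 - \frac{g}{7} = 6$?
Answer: $-2208$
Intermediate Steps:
$g = -28$ ($g = 14 - 42 = -28$)
$R{\left(a \right)} = 2 a \left(-28 + a\right)$ ($R{\left(a \right)} = \left(a - 28\right) \left(a + a\right) = \left(-28 + a\right) 2 a = 2 a \left(-28 + a\right)$)
$\left(-46 + \left(0 + 0\right) R{\left(-1 \right)}\right) 48 = \left(-46 + \left(0 + 0\right) 2 \left(-1\right) \left(-28 - 1\right)\right) 48 = \left(-46 + 0 \cdot 2 \left(-1\right) \left(-29\right)\right) 48 = \left(-46 + 0 \cdot 58\right) 48 = \left(-46 + 0\right) 48 = \left(-46\right) 48 = -2208$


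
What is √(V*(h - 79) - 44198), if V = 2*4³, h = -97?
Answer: 3*I*√7414 ≈ 258.31*I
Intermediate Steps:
V = 128 (V = 2*64 = 128)
√(V*(h - 79) - 44198) = √(128*(-97 - 79) - 44198) = √(128*(-176) - 44198) = √(-22528 - 44198) = √(-66726) = 3*I*√7414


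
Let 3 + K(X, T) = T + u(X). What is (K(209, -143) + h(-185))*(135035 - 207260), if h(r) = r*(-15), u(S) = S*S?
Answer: -3344739750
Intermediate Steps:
u(S) = S²
h(r) = -15*r
K(X, T) = -3 + T + X² (K(X, T) = -3 + (T + X²) = -3 + T + X²)
(K(209, -143) + h(-185))*(135035 - 207260) = ((-3 - 143 + 209²) - 15*(-185))*(135035 - 207260) = ((-3 - 143 + 43681) + 2775)*(-72225) = (43535 + 2775)*(-72225) = 46310*(-72225) = -3344739750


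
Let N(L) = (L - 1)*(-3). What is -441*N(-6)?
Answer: -9261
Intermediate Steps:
N(L) = 3 - 3*L (N(L) = (-1 + L)*(-3) = 3 - 3*L)
-441*N(-6) = -441*(3 - 3*(-6)) = -441*(3 + 18) = -441*21 = -9261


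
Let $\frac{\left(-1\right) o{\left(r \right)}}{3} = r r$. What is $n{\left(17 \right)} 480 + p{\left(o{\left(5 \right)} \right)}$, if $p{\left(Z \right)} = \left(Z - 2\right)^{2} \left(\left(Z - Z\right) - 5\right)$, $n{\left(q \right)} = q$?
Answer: $-21485$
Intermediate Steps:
$o{\left(r \right)} = - 3 r^{2}$ ($o{\left(r \right)} = - 3 r r = - 3 r^{2}$)
$p{\left(Z \right)} = - 5 \left(-2 + Z\right)^{2}$ ($p{\left(Z \right)} = \left(-2 + Z\right)^{2} \left(0 - 5\right) = \left(-2 + Z\right)^{2} \left(-5\right) = - 5 \left(-2 + Z\right)^{2}$)
$n{\left(17 \right)} 480 + p{\left(o{\left(5 \right)} \right)} = 17 \cdot 480 - 5 \left(-2 - 3 \cdot 5^{2}\right)^{2} = 8160 - 5 \left(-2 - 75\right)^{2} = 8160 - 5 \left(-77\right)^{2} = 8160 - 29645 = -21485$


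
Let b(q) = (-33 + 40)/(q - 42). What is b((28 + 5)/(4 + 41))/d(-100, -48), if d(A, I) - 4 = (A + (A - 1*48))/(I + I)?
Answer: -1260/48901 ≈ -0.025766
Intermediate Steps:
b(q) = 7/(-42 + q)
d(A, I) = 4 + (-48 + 2*A)/(2*I) (d(A, I) = 4 + (A + (A - 1*48))/(I + I) = 4 + (A + (A - 48))/((2*I)) = 4 + (A + (-48 + A))*(1/(2*I)) = 4 + (-48 + 2*A)*(1/(2*I)) = 4 + (-48 + 2*A)/(2*I))
b((28 + 5)/(4 + 41))/d(-100, -48) = (7/(-42 + (28 + 5)/(4 + 41)))/(((-24 - 100 + 4*(-48))/(-48))) = (7/(-42 + 33/45))/((-(-24 - 100 - 192)/48)) = (7/(-42 + 33*(1/45)))/((-1/48*(-316))) = (7/(-42 + 11/15))/(79/12) = (7/(-619/15))*(12/79) = (7*(-15/619))*(12/79) = -105/619*12/79 = -1260/48901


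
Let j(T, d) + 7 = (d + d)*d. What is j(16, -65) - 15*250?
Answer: 4693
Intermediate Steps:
j(T, d) = -7 + 2*d**2 (j(T, d) = -7 + (d + d)*d = -7 + (2*d)*d = -7 + 2*d**2)
j(16, -65) - 15*250 = (-7 + 2*(-65)**2) - 15*250 = (-7 + 2*4225) - 1*3750 = (-7 + 8450) - 3750 = 8443 - 3750 = 4693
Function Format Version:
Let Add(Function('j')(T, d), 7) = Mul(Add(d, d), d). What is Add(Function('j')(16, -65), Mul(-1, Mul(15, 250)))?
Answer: 4693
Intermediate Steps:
Function('j')(T, d) = Add(-7, Mul(2, Pow(d, 2))) (Function('j')(T, d) = Add(-7, Mul(Add(d, d), d)) = Add(-7, Mul(Mul(2, d), d)) = Add(-7, Mul(2, Pow(d, 2))))
Add(Function('j')(16, -65), Mul(-1, Mul(15, 250))) = Add(Add(-7, Mul(2, Pow(-65, 2))), Mul(-1, Mul(15, 250))) = Add(Add(-7, Mul(2, 4225)), Mul(-1, 3750)) = Add(Add(-7, 8450), -3750) = Add(8443, -3750) = 4693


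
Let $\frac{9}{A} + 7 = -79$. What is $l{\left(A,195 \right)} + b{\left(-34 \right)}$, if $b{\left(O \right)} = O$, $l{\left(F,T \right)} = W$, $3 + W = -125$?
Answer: $-162$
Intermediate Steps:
$A = - \frac{9}{86}$ ($A = \frac{9}{-7 - 79} = \frac{9}{-86} = 9 \left(- \frac{1}{86}\right) = - \frac{9}{86} \approx -0.10465$)
$W = -128$ ($W = -3 - 125 = -128$)
$l{\left(F,T \right)} = -128$
$l{\left(A,195 \right)} + b{\left(-34 \right)} = -128 - 34 = -162$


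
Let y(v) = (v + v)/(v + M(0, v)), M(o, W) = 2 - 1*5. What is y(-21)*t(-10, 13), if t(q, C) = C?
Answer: 91/4 ≈ 22.750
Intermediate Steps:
M(o, W) = -3 (M(o, W) = 2 - 5 = -3)
y(v) = 2*v/(-3 + v) (y(v) = (v + v)/(v - 3) = (2*v)/(-3 + v) = 2*v/(-3 + v))
y(-21)*t(-10, 13) = (2*(-21)/(-3 - 21))*13 = (2*(-21)/(-24))*13 = (2*(-21)*(-1/24))*13 = (7/4)*13 = 91/4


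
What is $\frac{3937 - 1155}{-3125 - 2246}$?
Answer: $- \frac{2782}{5371} \approx -0.51797$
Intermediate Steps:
$\frac{3937 - 1155}{-3125 - 2246} = \frac{3937 - 1155}{-5371} = 2782 \left(- \frac{1}{5371}\right) = - \frac{2782}{5371}$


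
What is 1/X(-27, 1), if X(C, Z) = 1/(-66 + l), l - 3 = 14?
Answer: -49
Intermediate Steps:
l = 17 (l = 3 + 14 = 17)
X(C, Z) = -1/49 (X(C, Z) = 1/(-66 + 17) = 1/(-49) = -1/49)
1/X(-27, 1) = 1/(-1/49) = -49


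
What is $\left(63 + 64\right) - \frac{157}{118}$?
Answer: $\frac{14829}{118} \approx 125.67$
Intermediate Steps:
$\left(63 + 64\right) - \frac{157}{118} = 127 - \frac{157}{118} = \frac{14829}{118}$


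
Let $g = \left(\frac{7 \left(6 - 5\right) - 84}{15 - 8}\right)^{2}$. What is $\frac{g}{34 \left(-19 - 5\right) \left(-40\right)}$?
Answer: $\frac{121}{32640} \approx 0.0037071$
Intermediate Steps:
$g = 121$ ($g = \left(\frac{7 \cdot 1 - 84}{7}\right)^{2} = \left(\left(7 - 84\right) \frac{1}{7}\right)^{2} = \left(\left(-77\right) \frac{1}{7}\right)^{2} = \left(-11\right)^{2} = 121$)
$\frac{g}{34 \left(-19 - 5\right) \left(-40\right)} = \frac{121}{34 \left(-19 - 5\right) \left(-40\right)} = \frac{121}{34 \left(-24\right) \left(-40\right)} = \frac{121}{\left(-816\right) \left(-40\right)} = \frac{121}{32640}$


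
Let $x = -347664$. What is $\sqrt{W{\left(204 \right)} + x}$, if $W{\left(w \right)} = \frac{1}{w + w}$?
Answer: $\frac{i \sqrt{14468384922}}{204} \approx 589.63 i$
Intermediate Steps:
$W{\left(w \right)} = \frac{1}{2 w}$
$\sqrt{W{\left(204 \right)} + x} = \sqrt{\frac{1}{2 \cdot 204} - 347664} = \sqrt{\frac{1}{2} \cdot \frac{1}{204} - 347664} = \sqrt{\frac{1}{408} - 347664} = \sqrt{- \frac{141846911}{408}} = \frac{i \sqrt{14468384922}}{204}$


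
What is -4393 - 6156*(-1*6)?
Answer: 32543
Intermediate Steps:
-4393 - 6156*(-1*6) = -4393 - 6156*(-6) = -4393 - 1*(-36936) = -4393 + 36936 = 32543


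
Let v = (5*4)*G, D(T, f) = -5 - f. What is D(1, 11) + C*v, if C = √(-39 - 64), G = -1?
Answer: -16 - 20*I*√103 ≈ -16.0 - 202.98*I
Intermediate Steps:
C = I*√103 (C = √(-103) = I*√103 ≈ 10.149*I)
v = -20 (v = (5*4)*(-1) = 20*(-1) = -20)
D(1, 11) + C*v = (-5 - 1*11) + (I*√103)*(-20) = (-5 - 11) - 20*I*√103 = -16 - 20*I*√103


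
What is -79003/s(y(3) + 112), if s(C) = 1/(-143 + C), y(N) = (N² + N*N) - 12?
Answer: 1975075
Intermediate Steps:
y(N) = -12 + 2*N² (y(N) = (N² + N²) - 12 = 2*N² - 12 = -12 + 2*N²)
-79003/s(y(3) + 112) = -(-2449093 + 79003*(-12 + 2*3²)) = -(-2449093 + 79003*(-12 + 2*9)) = -(-2449093 + 79003*(-12 + 18)) = -79003/(1/(-143 + (6 + 112))) = -79003/(1/(-143 + 118)) = -79003/(1/(-25)) = -79003/(-1/25) = -79003*(-25) = 1975075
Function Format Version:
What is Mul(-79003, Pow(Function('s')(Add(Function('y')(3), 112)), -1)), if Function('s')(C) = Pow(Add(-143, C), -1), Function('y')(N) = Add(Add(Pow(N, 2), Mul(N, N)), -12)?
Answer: 1975075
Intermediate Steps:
Function('y')(N) = Add(-12, Mul(2, Pow(N, 2))) (Function('y')(N) = Add(Add(Pow(N, 2), Pow(N, 2)), -12) = Add(Mul(2, Pow(N, 2)), -12) = Add(-12, Mul(2, Pow(N, 2))))
Mul(-79003, Pow(Function('s')(Add(Function('y')(3), 112)), -1)) = Mul(-79003, Pow(Pow(Add(-143, Add(Add(-12, Mul(2, Pow(3, 2))), 112)), -1), -1)) = Mul(-79003, Pow(Pow(Add(-143, Add(Add(-12, Mul(2, 9)), 112)), -1), -1)) = Mul(-79003, Pow(Pow(Add(-143, Add(Add(-12, 18), 112)), -1), -1)) = Mul(-79003, Pow(Pow(Add(-143, Add(6, 112)), -1), -1)) = Mul(-79003, Pow(Pow(Add(-143, 118), -1), -1)) = Mul(-79003, Pow(Pow(-25, -1), -1)) = Mul(-79003, Pow(Rational(-1, 25), -1)) = Mul(-79003, -25) = 1975075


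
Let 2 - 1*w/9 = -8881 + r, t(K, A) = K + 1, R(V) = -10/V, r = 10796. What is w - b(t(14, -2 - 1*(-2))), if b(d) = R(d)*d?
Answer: -17207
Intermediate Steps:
t(K, A) = 1 + K
b(d) = -10 (b(d) = (-10/d)*d = -10)
w = -17217 (w = 18 - 9*(-8881 + 10796) = 18 - 9*1915 = 18 - 17235 = -17217)
w - b(t(14, -2 - 1*(-2))) = -17217 - 1*(-10) = -17217 + 10 = -17207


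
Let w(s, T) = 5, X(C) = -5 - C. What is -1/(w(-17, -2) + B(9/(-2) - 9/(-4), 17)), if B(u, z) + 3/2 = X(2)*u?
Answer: -4/77 ≈ -0.051948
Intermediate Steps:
B(u, z) = -3/2 - 7*u (B(u, z) = -3/2 + (-5 - 1*2)*u = -3/2 + (-5 - 2)*u = -3/2 - 7*u)
-1/(w(-17, -2) + B(9/(-2) - 9/(-4), 17)) = -1/(5 + (-3/2 - 7*(9/(-2) - 9/(-4)))) = -1/(5 + (-3/2 - 7*(9*(-½) - 9*(-¼)))) = -1/(5 + (-3/2 - 7*(-9/2 + 9/4))) = -1/(5 + (-3/2 - 7*(-9/4))) = -1/(5 + (-3/2 + 63/4)) = -1/(5 + 57/4) = -1/77/4 = -1*4/77 = -4/77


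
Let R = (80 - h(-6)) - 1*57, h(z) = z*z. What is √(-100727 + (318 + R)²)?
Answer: I*√7702 ≈ 87.761*I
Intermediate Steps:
h(z) = z²
R = -13 (R = (80 - 1*(-6)²) - 1*57 = (80 - 1*36) - 57 = (80 - 36) - 57 = 44 - 57 = -13)
√(-100727 + (318 + R)²) = √(-100727 + (318 - 13)²) = √(-100727 + 305²) = √(-100727 + 93025) = √(-7702) = I*√7702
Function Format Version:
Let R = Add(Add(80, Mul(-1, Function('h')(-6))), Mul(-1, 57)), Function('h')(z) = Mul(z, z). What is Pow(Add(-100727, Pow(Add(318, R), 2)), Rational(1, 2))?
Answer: Mul(I, Pow(7702, Rational(1, 2))) ≈ Mul(87.761, I)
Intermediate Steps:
Function('h')(z) = Pow(z, 2)
R = -13 (R = Add(Add(80, Mul(-1, Pow(-6, 2))), Mul(-1, 57)) = Add(Add(80, Mul(-1, 36)), -57) = Add(Add(80, -36), -57) = Add(44, -57) = -13)
Pow(Add(-100727, Pow(Add(318, R), 2)), Rational(1, 2)) = Pow(Add(-100727, Pow(Add(318, -13), 2)), Rational(1, 2)) = Pow(Add(-100727, Pow(305, 2)), Rational(1, 2)) = Pow(Add(-100727, 93025), Rational(1, 2)) = Pow(-7702, Rational(1, 2)) = Mul(I, Pow(7702, Rational(1, 2)))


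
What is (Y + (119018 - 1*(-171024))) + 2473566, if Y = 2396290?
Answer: 5159898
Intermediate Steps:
(Y + (119018 - 1*(-171024))) + 2473566 = (2396290 + (119018 - 1*(-171024))) + 2473566 = (2396290 + (119018 + 171024)) + 2473566 = (2396290 + 290042) + 2473566 = 2686332 + 2473566 = 5159898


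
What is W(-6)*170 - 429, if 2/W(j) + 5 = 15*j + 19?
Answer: -8236/19 ≈ -433.47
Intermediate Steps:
W(j) = 2/(14 + 15*j) (W(j) = 2/(-5 + (15*j + 19)) = 2/(-5 + (19 + 15*j)) = 2/(14 + 15*j))
W(-6)*170 - 429 = (2/(14 + 15*(-6)))*170 - 429 = (2/(14 - 90))*170 - 429 = (2/(-76))*170 - 429 = (2*(-1/76))*170 - 429 = -1/38*170 - 429 = -85/19 - 429 = -8236/19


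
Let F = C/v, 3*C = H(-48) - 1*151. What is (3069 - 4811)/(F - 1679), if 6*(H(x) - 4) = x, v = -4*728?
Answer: 15218112/14667589 ≈ 1.0375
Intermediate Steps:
v = -2912
H(x) = 4 + x/6
C = -155/3 (C = ((4 + (⅙)*(-48)) - 1*151)/3 = ((4 - 8) - 151)/3 = (-4 - 151)/3 = (⅓)*(-155) = -155/3 ≈ -51.667)
F = 155/8736 (F = -155/3/(-2912) = -155/3*(-1/2912) = 155/8736 ≈ 0.017743)
(3069 - 4811)/(F - 1679) = (3069 - 4811)/(155/8736 - 1679) = -1742/(-14667589/8736) = -1742*(-8736/14667589) = 15218112/14667589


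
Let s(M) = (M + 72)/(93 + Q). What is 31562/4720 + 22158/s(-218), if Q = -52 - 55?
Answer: 367202173/172280 ≈ 2131.4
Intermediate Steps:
Q = -107
s(M) = -36/7 - M/14 (s(M) = (M + 72)/(93 - 107) = (72 + M)/(-14) = (72 + M)*(-1/14) = -36/7 - M/14)
31562/4720 + 22158/s(-218) = 31562/4720 + 22158/(-36/7 - 1/14*(-218)) = 31562*(1/4720) + 22158/(-36/7 + 109/7) = 15781/2360 + 22158/(73/7) = 15781/2360 + 22158*(7/73) = 15781/2360 + 155106/73 = 367202173/172280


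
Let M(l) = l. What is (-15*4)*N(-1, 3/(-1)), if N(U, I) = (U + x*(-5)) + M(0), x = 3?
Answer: 960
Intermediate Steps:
N(U, I) = -15 + U (N(U, I) = (U + 3*(-5)) + 0 = (U - 15) + 0 = (-15 + U) + 0 = -15 + U)
(-15*4)*N(-1, 3/(-1)) = (-15*4)*(-15 - 1) = -60*(-16) = 960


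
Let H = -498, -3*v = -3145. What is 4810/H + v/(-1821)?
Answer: -4640540/453429 ≈ -10.234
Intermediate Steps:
v = 3145/3 (v = -⅓*(-3145) = 3145/3 ≈ 1048.3)
4810/H + v/(-1821) = 4810/(-498) + (3145/3)/(-1821) = 4810*(-1/498) + (3145/3)*(-1/1821) = -2405/249 - 3145/5463 = -4640540/453429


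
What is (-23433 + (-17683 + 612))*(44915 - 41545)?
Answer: -136498480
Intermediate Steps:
(-23433 + (-17683 + 612))*(44915 - 41545) = (-23433 - 17071)*3370 = -40504*3370 = -136498480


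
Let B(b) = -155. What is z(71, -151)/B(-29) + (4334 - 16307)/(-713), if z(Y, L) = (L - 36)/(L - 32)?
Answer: 10950994/652395 ≈ 16.786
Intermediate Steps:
z(Y, L) = (-36 + L)/(-32 + L)
z(71, -151)/B(-29) + (4334 - 16307)/(-713) = ((-36 - 151)/(-32 - 151))/(-155) + (4334 - 16307)/(-713) = (-187/(-183))*(-1/155) - 11973*(-1/713) = -1/183*(-187)*(-1/155) + 11973/713 = (187/183)*(-1/155) + 11973/713 = -187/28365 + 11973/713 = 10950994/652395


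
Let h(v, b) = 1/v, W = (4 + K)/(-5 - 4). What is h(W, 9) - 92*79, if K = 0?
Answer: -29081/4 ≈ -7270.3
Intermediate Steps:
W = -4/9 (W = (4 + 0)/(-5 - 4) = 4/(-9) = 4*(-1/9) = -4/9 ≈ -0.44444)
h(W, 9) - 92*79 = 1/(-4/9) - 92*79 = -9/4 - 7268 = -29081/4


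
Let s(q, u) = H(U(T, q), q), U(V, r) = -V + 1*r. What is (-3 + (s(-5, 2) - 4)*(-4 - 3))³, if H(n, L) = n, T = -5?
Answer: 15625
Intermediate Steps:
U(V, r) = r - V (U(V, r) = -V + r = r - V)
s(q, u) = 5 + q (s(q, u) = q - 1*(-5) = q + 5 = 5 + q)
(-3 + (s(-5, 2) - 4)*(-4 - 3))³ = (-3 + ((5 - 5) - 4)*(-4 - 3))³ = (-3 + (0 - 4)*(-7))³ = (-3 - 4*(-7))³ = (-3 + 28)³ = 25³ = 15625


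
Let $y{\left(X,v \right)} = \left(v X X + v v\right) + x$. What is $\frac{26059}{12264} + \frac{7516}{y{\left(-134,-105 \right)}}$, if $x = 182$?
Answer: $\frac{6963842569}{3283551096} \approx 2.1208$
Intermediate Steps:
$y{\left(X,v \right)} = 182 + v^{2} + v X^{2}$ ($y{\left(X,v \right)} = \left(v X X + v v\right) + 182 = \left(X v X + v^{2}\right) + 182 = \left(v X^{2} + v^{2}\right) + 182 = \left(v^{2} + v X^{2}\right) + 182 = 182 + v^{2} + v X^{2}$)
$\frac{26059}{12264} + \frac{7516}{y{\left(-134,-105 \right)}} = \frac{26059}{12264} + \frac{7516}{182 + \left(-105\right)^{2} - 105 \left(-134\right)^{2}} = 26059 \cdot \frac{1}{12264} + \frac{7516}{182 + 11025 - 1885380} = \frac{26059}{12264} + \frac{7516}{182 + 11025 - 1885380} = \frac{26059}{12264} + \frac{7516}{-1874173} = \frac{26059}{12264} + 7516 \left(- \frac{1}{1874173}\right) = \frac{26059}{12264} - \frac{7516}{1874173} = \frac{6963842569}{3283551096}$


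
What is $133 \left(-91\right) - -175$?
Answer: $-11928$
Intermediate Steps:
$133 \left(-91\right) - -175 = -12103 + 175 = -11928$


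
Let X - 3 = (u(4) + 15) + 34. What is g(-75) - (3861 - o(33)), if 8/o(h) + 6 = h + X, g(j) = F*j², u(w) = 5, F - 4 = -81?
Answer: -9176704/21 ≈ -4.3699e+5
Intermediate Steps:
F = -77 (F = 4 - 81 = -77)
g(j) = -77*j²
X = 57 (X = 3 + ((5 + 15) + 34) = 3 + (20 + 34) = 3 + 54 = 57)
o(h) = 8/(51 + h) (o(h) = 8/(-6 + (h + 57)) = 8/(-6 + (57 + h)) = 8/(51 + h))
g(-75) - (3861 - o(33)) = -77*(-75)² - (3861 - 8/(51 + 33)) = -77*5625 - (3861 - 8/84) = -433125 - (3861 - 8/84) = -433125 - (3861 - 1*2/21) = -433125 - (3861 - 2/21) = -433125 - 1*81079/21 = -433125 - 81079/21 = -9176704/21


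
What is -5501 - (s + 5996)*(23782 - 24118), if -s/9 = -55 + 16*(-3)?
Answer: 2320627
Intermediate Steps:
s = 927 (s = -9*(-55 + 16*(-3)) = -9*(-55 - 48) = -9*(-103) = 927)
-5501 - (s + 5996)*(23782 - 24118) = -5501 - (927 + 5996)*(23782 - 24118) = -5501 - 6923*(-336) = -5501 - 1*(-2326128) = -5501 + 2326128 = 2320627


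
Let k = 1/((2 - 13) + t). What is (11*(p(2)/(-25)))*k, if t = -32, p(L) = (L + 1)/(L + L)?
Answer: 33/4300 ≈ 0.0076744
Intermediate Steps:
p(L) = (1 + L)/(2*L) (p(L) = (1 + L)/((2*L)) = (1 + L)*(1/(2*L)) = (1 + L)/(2*L))
k = -1/43 (k = 1/((2 - 13) - 32) = 1/(-11 - 32) = 1/(-43) = -1/43 ≈ -0.023256)
(11*(p(2)/(-25)))*k = (11*(((½)*(1 + 2)/2)/(-25)))*(-1/43) = (11*(((½)*(½)*3)*(-1/25)))*(-1/43) = (11*((¾)*(-1/25)))*(-1/43) = (11*(-3/100))*(-1/43) = -33/100*(-1/43) = 33/4300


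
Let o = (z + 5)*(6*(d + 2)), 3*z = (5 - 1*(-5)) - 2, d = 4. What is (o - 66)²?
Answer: 44100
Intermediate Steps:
z = 8/3 (z = ((5 - 1*(-5)) - 2)/3 = ((5 + 5) - 2)/3 = (10 - 2)/3 = (⅓)*8 = 8/3 ≈ 2.6667)
o = 276 (o = (8/3 + 5)*(6*(4 + 2)) = 23*(6*6)/3 = (23/3)*36 = 276)
(o - 66)² = (276 - 66)² = 210² = 44100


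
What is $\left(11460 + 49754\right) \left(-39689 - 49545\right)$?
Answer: $-5462370076$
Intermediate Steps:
$\left(11460 + 49754\right) \left(-39689 - 49545\right) = 61214 \left(-89234\right) = -5462370076$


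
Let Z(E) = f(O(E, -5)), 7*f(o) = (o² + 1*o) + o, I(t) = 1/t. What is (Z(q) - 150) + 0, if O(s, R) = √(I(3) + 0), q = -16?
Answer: -3149/21 + 2*√3/21 ≈ -149.79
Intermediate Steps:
O(s, R) = √3/3 (O(s, R) = √(1/3 + 0) = √(⅓ + 0) = √(⅓) = √3/3)
f(o) = o²/7 + 2*o/7 (f(o) = ((o² + 1*o) + o)/7 = ((o² + o) + o)/7 = ((o + o²) + o)/7 = (o² + 2*o)/7 = o²/7 + 2*o/7)
Z(E) = √3*(2 + √3/3)/21 (Z(E) = (√3/3)*(2 + √3/3)/7 = √3*(2 + √3/3)/21)
(Z(q) - 150) + 0 = ((1/21 + 2*√3/21) - 150) + 0 = (-3149/21 + 2*√3/21) + 0 = -3149/21 + 2*√3/21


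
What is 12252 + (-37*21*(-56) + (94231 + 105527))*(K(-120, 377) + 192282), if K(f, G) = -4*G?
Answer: 46409603232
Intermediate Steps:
12252 + (-37*21*(-56) + (94231 + 105527))*(K(-120, 377) + 192282) = 12252 + (-37*21*(-56) + (94231 + 105527))*(-4*377 + 192282) = 12252 + (-777*(-56) + 199758)*(-1508 + 192282) = 12252 + (43512 + 199758)*190774 = 12252 + 243270*190774 = 12252 + 46409590980 = 46409603232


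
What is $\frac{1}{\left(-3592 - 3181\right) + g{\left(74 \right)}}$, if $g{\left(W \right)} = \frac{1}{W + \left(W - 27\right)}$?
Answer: $- \frac{121}{819532} \approx -0.00014765$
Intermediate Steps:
$g{\left(W \right)} = \frac{1}{-27 + 2 W}$ ($g{\left(W \right)} = \frac{1}{W + \left(W - 27\right)} = \frac{1}{W + \left(-27 + W\right)} = \frac{1}{-27 + 2 W}$)
$\frac{1}{\left(-3592 - 3181\right) + g{\left(74 \right)}} = \frac{1}{\left(-3592 - 3181\right) + \frac{1}{-27 + 2 \cdot 74}} = \frac{1}{\left(-3592 - 3181\right) + \frac{1}{-27 + 148}} = \frac{1}{-6773 + \frac{1}{121}} = \frac{1}{- \frac{819532}{121}} = - \frac{121}{819532}$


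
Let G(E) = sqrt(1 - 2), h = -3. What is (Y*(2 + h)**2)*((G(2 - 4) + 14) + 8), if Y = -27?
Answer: -594 - 27*I ≈ -594.0 - 27.0*I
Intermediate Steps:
G(E) = I (G(E) = sqrt(-1) = I)
(Y*(2 + h)**2)*((G(2 - 4) + 14) + 8) = (-27*(2 - 3)**2)*((I + 14) + 8) = (-27*(-1)**2)*((14 + I) + 8) = (-27*1)*(22 + I) = -27*(22 + I) = -594 - 27*I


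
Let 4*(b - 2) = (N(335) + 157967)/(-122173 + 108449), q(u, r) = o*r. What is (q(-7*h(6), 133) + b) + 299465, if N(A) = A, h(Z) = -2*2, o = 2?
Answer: 8226992233/27448 ≈ 2.9973e+5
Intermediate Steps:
h(Z) = -4
q(u, r) = 2*r
b = -24255/27448 (b = 2 + ((335 + 157967)/(-122173 + 108449))/4 = 2 + (158302/(-13724))/4 = 2 + (158302*(-1/13724))/4 = 2 + (¼)*(-79151/6862) = 2 - 79151/27448 = -24255/27448 ≈ -0.88367)
(q(-7*h(6), 133) + b) + 299465 = (2*133 - 24255/27448) + 299465 = (266 - 24255/27448) + 299465 = 7276913/27448 + 299465 = 8226992233/27448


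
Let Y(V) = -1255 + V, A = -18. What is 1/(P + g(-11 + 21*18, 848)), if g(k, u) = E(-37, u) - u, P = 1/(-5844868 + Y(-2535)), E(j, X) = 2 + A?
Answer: -5848658/5053240513 ≈ -0.0011574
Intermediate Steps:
E(j, X) = -16 (E(j, X) = 2 - 18 = -16)
P = -1/5848658 (P = 1/(-5844868 + (-1255 - 2535)) = 1/(-5844868 - 3790) = 1/(-5848658) = -1/5848658 ≈ -1.7098e-7)
g(k, u) = -16 - u
1/(P + g(-11 + 21*18, 848)) = 1/(-1/5848658 + (-16 - 1*848)) = 1/(-1/5848658 + (-16 - 848)) = 1/(-1/5848658 - 864) = 1/(-5053240513/5848658) = -5848658/5053240513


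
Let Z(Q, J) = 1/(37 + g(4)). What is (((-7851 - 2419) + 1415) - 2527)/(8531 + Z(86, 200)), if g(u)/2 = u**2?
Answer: -392679/294320 ≈ -1.3342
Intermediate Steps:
g(u) = 2*u**2
Z(Q, J) = 1/69 (Z(Q, J) = 1/(37 + 2*4**2) = 1/(37 + 2*16) = 1/(37 + 32) = 1/69)
(((-7851 - 2419) + 1415) - 2527)/(8531 + Z(86, 200)) = (((-7851 - 2419) + 1415) - 2527)/(8531 + 1/69) = ((-10270 + 1415) - 2527)/(588640/69) = (-8855 - 2527)*(69/588640) = -11382*69/588640 = -392679/294320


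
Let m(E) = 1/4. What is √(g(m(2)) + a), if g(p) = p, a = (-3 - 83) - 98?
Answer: 7*I*√15/2 ≈ 13.555*I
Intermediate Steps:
m(E) = ¼
a = -184 (a = -86 - 98 = -184)
√(g(m(2)) + a) = √(¼ - 184) = √(-735/4) = 7*I*√15/2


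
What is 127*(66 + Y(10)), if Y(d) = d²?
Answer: 21082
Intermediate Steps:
127*(66 + Y(10)) = 127*(66 + 10²) = 127*(66 + 100) = 127*166 = 21082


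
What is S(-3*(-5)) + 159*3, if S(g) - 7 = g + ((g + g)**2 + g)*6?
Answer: 5989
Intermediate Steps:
S(g) = 7 + 7*g + 24*g**2 (S(g) = 7 + (g + ((g + g)**2 + g)*6) = 7 + (g + ((2*g)**2 + g)*6) = 7 + (g + (4*g**2 + g)*6) = 7 + (g + (g + 4*g**2)*6) = 7 + (g + (6*g + 24*g**2)) = 7 + (7*g + 24*g**2) = 7 + 7*g + 24*g**2)
S(-3*(-5)) + 159*3 = (7 + 7*(-3*(-5)) + 24*(-3*(-5))**2) + 159*3 = (7 + 7*15 + 24*15**2) + 477 = (7 + 105 + 24*225) + 477 = (7 + 105 + 5400) + 477 = 5512 + 477 = 5989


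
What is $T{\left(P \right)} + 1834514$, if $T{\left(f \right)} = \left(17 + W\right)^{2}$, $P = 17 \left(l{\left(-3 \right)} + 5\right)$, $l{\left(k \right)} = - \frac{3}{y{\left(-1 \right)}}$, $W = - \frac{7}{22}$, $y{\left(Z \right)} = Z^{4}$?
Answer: $\frac{888039465}{484} \approx 1.8348 \cdot 10^{6}$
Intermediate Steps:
$W = - \frac{7}{22}$ ($W = \left(-7\right) \frac{1}{22} = - \frac{7}{22} \approx -0.31818$)
$l{\left(k \right)} = -3$ ($l{\left(k \right)} = - \frac{3}{\left(-1\right)^{4}} = - \frac{3}{1} = \left(-3\right) 1 = -3$)
$P = 34$ ($P = 17 \left(-3 + 5\right) = 17 \cdot 2 = 34$)
$T{\left(f \right)} = \frac{134689}{484}$ ($T{\left(f \right)} = \left(17 - \frac{7}{22}\right)^{2} = \left(\frac{367}{22}\right)^{2} = \frac{134689}{484}$)
$T{\left(P \right)} + 1834514 = \frac{134689}{484} + 1834514 = \frac{888039465}{484}$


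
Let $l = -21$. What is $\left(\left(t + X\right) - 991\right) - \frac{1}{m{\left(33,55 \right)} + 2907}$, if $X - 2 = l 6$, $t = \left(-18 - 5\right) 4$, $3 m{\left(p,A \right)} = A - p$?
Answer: $- \frac{10552804}{8743} \approx -1207.0$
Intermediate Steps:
$m{\left(p,A \right)} = - \frac{p}{3} + \frac{A}{3}$ ($m{\left(p,A \right)} = \frac{A - p}{3} = - \frac{p}{3} + \frac{A}{3}$)
$t = -92$ ($t = \left(-23\right) 4 = -92$)
$X = -124$ ($X = 2 - 126 = -124$)
$\left(\left(t + X\right) - 991\right) - \frac{1}{m{\left(33,55 \right)} + 2907} = \left(\left(-92 - 124\right) - 991\right) - \frac{1}{\left(\left(- \frac{1}{3}\right) 33 + \frac{1}{3} \cdot 55\right) + 2907} = \left(-216 - 991\right) - \frac{1}{\left(-11 + \frac{55}{3}\right) + 2907} = -1207 - \frac{1}{\frac{22}{3} + 2907} = -1207 - \frac{1}{\frac{8743}{3}} = -1207 - \frac{3}{8743} = - \frac{10552804}{8743}$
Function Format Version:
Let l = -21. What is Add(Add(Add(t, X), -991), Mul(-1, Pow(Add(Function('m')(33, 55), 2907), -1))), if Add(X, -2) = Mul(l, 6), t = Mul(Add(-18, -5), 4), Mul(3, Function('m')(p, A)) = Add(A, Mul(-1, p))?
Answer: Rational(-10552804, 8743) ≈ -1207.0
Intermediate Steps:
Function('m')(p, A) = Add(Mul(Rational(-1, 3), p), Mul(Rational(1, 3), A)) (Function('m')(p, A) = Mul(Rational(1, 3), Add(A, Mul(-1, p))) = Add(Mul(Rational(-1, 3), p), Mul(Rational(1, 3), A)))
t = -92 (t = Mul(-23, 4) = -92)
X = -124 (X = Add(2, Mul(-21, 6)) = Add(2, -126) = -124)
Add(Add(Add(t, X), -991), Mul(-1, Pow(Add(Function('m')(33, 55), 2907), -1))) = Add(Add(Add(-92, -124), -991), Mul(-1, Pow(Add(Add(Mul(Rational(-1, 3), 33), Mul(Rational(1, 3), 55)), 2907), -1))) = Add(Add(-216, -991), Mul(-1, Pow(Add(Add(-11, Rational(55, 3)), 2907), -1))) = Add(-1207, Mul(-1, Pow(Add(Rational(22, 3), 2907), -1))) = Add(-1207, Mul(-1, Pow(Rational(8743, 3), -1))) = Add(-1207, Mul(-1, Rational(3, 8743))) = Add(-1207, Rational(-3, 8743)) = Rational(-10552804, 8743)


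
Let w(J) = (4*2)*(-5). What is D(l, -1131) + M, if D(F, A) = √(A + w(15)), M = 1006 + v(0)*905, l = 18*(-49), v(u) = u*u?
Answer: 1006 + I*√1171 ≈ 1006.0 + 34.22*I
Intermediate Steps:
v(u) = u²
l = -882
w(J) = -40 (w(J) = 8*(-5) = -40)
M = 1006 (M = 1006 + 0²*905 = 1006 + 0*905 = 1006 + 0 = 1006)
D(F, A) = √(-40 + A) (D(F, A) = √(A - 40) = √(-40 + A))
D(l, -1131) + M = √(-40 - 1131) + 1006 = √(-1171) + 1006 = I*√1171 + 1006 = 1006 + I*√1171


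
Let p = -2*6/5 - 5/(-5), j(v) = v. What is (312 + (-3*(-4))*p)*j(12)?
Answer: 17712/5 ≈ 3542.4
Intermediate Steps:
p = -7/5 (p = -12*⅕ - 5*(-⅕) = -12/5 + 1 = -7/5 ≈ -1.4000)
(312 + (-3*(-4))*p)*j(12) = (312 - 3*(-4)*(-7/5))*12 = (312 + 12*(-7/5))*12 = (312 - 84/5)*12 = (1476/5)*12 = 17712/5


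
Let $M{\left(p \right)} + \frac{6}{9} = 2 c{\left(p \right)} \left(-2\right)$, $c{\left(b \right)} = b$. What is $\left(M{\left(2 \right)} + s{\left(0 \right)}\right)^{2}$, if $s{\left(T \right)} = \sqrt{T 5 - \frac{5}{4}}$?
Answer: $\frac{2659}{36} - \frac{26 i \sqrt{5}}{3} \approx 73.861 - 19.379 i$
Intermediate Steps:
$s{\left(T \right)} = \sqrt{- \frac{5}{4} + 5 T}$ ($s{\left(T \right)} = \sqrt{5 T - \frac{5}{4}} = \sqrt{- \frac{5}{4} + 5 T}$)
$M{\left(p \right)} = - \frac{2}{3} - 4 p$ ($M{\left(p \right)} = - \frac{2}{3} + 2 p \left(-2\right) = - \frac{2}{3} - 4 p$)
$\left(M{\left(2 \right)} + s{\left(0 \right)}\right)^{2} = \left(\left(- \frac{2}{3} - 8\right) + \frac{\sqrt{-5 + 20 \cdot 0}}{2}\right)^{2} = \left(\left(- \frac{2}{3} - 8\right) + \frac{\sqrt{-5 + 0}}{2}\right)^{2} = \left(- \frac{26}{3} + \frac{\sqrt{-5}}{2}\right)^{2} = \left(- \frac{26}{3} + \frac{i \sqrt{5}}{2}\right)^{2}$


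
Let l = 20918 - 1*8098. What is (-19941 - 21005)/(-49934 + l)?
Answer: 20473/18557 ≈ 1.1032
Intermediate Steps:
l = 12820 (l = 20918 - 8098 = 12820)
(-19941 - 21005)/(-49934 + l) = (-19941 - 21005)/(-49934 + 12820) = -40946/(-37114) = -40946*(-1/37114) = 20473/18557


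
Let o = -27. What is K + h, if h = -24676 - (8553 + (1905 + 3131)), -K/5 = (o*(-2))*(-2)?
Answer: -37725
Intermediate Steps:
K = 540 (K = -5*(-27*(-2))*(-2) = -270*(-2) = -5*(-108) = 540)
h = -38265 (h = -24676 - (8553 + 5036) = -24676 - 1*13589 = -24676 - 13589 = -38265)
K + h = 540 - 38265 = -37725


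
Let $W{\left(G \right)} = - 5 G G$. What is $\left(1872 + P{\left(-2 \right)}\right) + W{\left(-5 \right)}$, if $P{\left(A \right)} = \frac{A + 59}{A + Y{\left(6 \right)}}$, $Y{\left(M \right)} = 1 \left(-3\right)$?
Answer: $\frac{8678}{5} \approx 1735.6$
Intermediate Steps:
$W{\left(G \right)} = - 5 G^{2}$
$Y{\left(M \right)} = -3$
$P{\left(A \right)} = \frac{59 + A}{-3 + A}$ ($P{\left(A \right)} = \frac{A + 59}{A - 3} = \frac{59 + A}{-3 + A}$)
$\left(1872 + P{\left(-2 \right)}\right) + W{\left(-5 \right)} = \left(1872 + \frac{59 - 2}{-3 - 2}\right) - 5 \left(-5\right)^{2} = \left(1872 + \frac{1}{-5} \cdot 57\right) - 125 = \left(1872 - \frac{57}{5}\right) - 125 = \frac{9303}{5} - 125 = \frac{8678}{5}$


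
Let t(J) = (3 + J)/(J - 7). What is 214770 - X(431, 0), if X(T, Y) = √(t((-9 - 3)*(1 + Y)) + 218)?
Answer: 214770 - √78869/19 ≈ 2.1476e+5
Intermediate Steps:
t(J) = (3 + J)/(-7 + J)
X(T, Y) = √(218 + (-9 - 12*Y)/(-19 - 12*Y)) (X(T, Y) = √((3 + (-9 - 3)*(1 + Y))/(-7 + (-9 - 3)*(1 + Y)) + 218) = √((3 - 12*(1 + Y))/(-7 - 12*(1 + Y)) + 218) = √((3 + (-12 - 12*Y))/(-7 + (-12 - 12*Y)) + 218) = √((-9 - 12*Y)/(-19 - 12*Y) + 218) = √(218 + (-9 - 12*Y)/(-19 - 12*Y)))
214770 - X(431, 0) = 214770 - √((4151 + 2628*0)/(19 + 12*0)) = 214770 - √((4151 + 0)/(19 + 0)) = 214770 - √(4151/19) = 214770 - √78869/19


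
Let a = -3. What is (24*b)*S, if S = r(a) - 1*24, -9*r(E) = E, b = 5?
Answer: -2840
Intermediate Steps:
r(E) = -E/9
S = -71/3 (S = -⅑*(-3) - 1*24 = ⅓ - 24 = -71/3 ≈ -23.667)
(24*b)*S = (24*5)*(-71/3) = 120*(-71/3) = -2840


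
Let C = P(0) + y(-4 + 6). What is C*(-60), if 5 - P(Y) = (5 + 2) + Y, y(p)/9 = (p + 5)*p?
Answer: -7440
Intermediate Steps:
y(p) = 9*p*(5 + p) (y(p) = 9*((p + 5)*p) = 9*((5 + p)*p) = 9*(p*(5 + p)) = 9*p*(5 + p))
P(Y) = -2 - Y (P(Y) = 5 - ((5 + 2) + Y) = 5 - (7 + Y) = 5 + (-7 - Y) = -2 - Y)
C = 124 (C = (-2 - 1*0) + 9*(-4 + 6)*(5 + (-4 + 6)) = (-2 + 0) + 9*2*(5 + 2) = -2 + 9*2*7 = -2 + 126 = 124)
C*(-60) = 124*(-60) = -7440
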